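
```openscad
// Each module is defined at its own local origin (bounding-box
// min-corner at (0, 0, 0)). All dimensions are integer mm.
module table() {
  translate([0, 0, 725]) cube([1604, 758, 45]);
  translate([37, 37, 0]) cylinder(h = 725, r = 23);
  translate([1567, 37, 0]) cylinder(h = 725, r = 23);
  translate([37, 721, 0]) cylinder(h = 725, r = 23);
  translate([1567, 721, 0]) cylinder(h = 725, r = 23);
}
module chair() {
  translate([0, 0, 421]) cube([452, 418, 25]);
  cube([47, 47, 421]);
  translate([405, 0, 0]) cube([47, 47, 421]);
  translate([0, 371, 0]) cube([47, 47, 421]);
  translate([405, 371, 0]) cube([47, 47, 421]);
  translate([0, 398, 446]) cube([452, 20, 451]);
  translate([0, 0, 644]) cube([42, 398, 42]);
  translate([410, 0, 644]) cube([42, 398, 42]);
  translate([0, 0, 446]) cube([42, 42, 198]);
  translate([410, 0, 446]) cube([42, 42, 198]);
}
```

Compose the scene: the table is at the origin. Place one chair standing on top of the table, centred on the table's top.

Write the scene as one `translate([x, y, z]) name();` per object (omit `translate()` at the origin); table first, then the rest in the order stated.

table();
translate([576, 170, 770]) chair();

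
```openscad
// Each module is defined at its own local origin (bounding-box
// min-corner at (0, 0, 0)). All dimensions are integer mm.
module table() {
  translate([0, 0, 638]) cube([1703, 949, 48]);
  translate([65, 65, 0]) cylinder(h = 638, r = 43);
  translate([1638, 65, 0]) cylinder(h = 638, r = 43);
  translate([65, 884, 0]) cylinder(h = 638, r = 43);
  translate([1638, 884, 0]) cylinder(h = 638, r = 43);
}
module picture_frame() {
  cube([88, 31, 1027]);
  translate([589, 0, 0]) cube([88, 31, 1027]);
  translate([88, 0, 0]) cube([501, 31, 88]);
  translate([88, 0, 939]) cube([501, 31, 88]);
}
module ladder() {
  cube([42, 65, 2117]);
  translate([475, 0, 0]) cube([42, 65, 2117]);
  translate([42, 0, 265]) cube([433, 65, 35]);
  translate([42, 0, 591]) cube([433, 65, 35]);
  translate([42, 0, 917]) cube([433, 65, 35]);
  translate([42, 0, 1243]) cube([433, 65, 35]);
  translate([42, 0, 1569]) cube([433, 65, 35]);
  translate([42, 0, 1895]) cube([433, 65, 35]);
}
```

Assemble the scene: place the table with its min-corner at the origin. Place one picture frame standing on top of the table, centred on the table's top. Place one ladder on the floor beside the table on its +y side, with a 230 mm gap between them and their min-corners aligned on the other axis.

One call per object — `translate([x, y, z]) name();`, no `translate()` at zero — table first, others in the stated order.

table();
translate([513, 459, 686]) picture_frame();
translate([0, 1179, 0]) ladder();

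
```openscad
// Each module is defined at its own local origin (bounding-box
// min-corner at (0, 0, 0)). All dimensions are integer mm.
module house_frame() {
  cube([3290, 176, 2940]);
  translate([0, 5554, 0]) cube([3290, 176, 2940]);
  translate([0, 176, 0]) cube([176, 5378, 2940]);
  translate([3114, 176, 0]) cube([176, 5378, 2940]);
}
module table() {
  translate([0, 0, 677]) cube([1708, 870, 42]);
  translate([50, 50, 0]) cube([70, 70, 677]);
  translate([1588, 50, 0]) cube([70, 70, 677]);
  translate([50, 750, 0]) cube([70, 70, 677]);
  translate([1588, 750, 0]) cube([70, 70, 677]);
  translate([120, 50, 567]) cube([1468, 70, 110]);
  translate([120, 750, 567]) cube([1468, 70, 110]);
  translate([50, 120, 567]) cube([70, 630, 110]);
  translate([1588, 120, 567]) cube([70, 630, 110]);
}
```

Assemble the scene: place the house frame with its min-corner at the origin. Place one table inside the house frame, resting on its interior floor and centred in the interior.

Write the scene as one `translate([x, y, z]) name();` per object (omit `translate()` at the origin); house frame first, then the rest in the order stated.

house_frame();
translate([791, 2430, 0]) table();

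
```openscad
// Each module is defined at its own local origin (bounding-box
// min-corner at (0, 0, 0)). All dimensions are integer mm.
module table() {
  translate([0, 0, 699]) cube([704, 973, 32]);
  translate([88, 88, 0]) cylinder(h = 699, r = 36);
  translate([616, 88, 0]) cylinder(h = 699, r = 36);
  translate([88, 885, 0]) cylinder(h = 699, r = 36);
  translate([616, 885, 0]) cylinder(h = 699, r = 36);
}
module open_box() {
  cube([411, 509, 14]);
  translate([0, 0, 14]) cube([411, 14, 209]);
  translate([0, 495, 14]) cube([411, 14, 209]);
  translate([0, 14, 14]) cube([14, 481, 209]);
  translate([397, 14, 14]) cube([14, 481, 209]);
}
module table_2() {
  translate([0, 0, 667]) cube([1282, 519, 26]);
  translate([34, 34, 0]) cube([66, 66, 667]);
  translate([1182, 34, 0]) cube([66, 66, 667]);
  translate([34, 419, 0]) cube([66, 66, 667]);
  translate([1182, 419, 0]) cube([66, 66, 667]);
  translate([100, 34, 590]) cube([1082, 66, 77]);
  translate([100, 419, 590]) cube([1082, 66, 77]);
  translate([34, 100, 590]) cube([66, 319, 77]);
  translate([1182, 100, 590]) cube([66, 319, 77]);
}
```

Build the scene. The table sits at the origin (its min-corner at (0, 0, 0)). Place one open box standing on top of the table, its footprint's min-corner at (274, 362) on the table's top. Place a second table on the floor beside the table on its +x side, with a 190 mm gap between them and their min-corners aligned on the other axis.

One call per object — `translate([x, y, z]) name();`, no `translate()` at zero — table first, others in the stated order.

table();
translate([274, 362, 731]) open_box();
translate([894, 0, 0]) table_2();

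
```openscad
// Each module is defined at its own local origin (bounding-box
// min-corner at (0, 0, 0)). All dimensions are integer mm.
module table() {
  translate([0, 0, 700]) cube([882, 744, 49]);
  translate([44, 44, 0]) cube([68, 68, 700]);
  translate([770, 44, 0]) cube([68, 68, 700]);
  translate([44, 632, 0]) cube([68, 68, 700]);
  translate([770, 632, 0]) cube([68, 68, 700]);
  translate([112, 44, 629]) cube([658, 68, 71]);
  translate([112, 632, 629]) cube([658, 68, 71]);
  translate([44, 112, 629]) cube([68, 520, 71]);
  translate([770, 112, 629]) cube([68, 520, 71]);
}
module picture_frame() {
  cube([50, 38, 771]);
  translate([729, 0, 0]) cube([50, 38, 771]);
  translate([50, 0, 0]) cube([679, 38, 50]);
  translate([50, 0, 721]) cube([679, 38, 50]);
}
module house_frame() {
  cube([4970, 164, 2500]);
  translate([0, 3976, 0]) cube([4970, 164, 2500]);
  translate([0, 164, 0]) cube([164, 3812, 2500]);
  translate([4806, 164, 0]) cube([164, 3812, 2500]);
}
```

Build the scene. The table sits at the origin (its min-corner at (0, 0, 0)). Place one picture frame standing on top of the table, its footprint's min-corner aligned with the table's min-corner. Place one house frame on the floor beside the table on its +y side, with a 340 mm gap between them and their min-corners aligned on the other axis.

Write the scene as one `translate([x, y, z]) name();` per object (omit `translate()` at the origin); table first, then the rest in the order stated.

table();
translate([0, 0, 749]) picture_frame();
translate([0, 1084, 0]) house_frame();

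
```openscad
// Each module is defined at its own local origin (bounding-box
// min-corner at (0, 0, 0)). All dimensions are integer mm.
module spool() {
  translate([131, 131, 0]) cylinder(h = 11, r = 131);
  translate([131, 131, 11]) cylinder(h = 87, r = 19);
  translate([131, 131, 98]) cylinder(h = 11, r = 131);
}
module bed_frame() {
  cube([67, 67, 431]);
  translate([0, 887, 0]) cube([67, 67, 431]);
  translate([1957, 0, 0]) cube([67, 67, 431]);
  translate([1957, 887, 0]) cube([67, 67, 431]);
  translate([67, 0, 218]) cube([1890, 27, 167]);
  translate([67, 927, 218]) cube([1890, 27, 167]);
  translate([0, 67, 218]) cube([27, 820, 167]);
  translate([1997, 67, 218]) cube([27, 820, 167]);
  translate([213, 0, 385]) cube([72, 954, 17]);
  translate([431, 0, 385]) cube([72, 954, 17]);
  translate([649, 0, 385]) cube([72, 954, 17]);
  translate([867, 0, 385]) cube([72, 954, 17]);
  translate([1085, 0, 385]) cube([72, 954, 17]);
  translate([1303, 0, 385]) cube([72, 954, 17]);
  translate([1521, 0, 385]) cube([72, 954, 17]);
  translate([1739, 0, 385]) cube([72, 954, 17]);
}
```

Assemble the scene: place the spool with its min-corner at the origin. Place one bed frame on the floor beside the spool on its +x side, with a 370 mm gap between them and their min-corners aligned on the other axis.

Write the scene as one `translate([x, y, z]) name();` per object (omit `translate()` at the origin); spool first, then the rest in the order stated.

spool();
translate([632, 0, 0]) bed_frame();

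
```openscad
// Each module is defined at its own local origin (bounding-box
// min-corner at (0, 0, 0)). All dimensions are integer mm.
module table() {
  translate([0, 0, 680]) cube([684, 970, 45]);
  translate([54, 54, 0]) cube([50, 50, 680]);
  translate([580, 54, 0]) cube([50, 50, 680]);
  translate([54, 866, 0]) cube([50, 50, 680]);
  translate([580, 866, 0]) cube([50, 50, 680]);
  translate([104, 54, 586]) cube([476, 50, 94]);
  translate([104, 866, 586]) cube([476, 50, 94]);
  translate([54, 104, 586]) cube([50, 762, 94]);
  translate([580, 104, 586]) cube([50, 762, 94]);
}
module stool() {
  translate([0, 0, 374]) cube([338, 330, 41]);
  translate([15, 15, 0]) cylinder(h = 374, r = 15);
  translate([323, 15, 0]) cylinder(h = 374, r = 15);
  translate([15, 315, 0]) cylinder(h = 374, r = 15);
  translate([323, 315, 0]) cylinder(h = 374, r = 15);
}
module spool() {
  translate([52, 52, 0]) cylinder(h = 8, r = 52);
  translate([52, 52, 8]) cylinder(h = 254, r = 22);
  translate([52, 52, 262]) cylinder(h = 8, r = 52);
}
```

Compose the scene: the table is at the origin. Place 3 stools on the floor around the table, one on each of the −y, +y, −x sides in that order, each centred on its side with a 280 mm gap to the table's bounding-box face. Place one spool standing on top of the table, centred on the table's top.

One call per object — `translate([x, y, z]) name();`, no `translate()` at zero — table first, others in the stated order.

table();
translate([173, -610, 0]) stool();
translate([173, 1250, 0]) stool();
translate([-618, 320, 0]) stool();
translate([290, 433, 725]) spool();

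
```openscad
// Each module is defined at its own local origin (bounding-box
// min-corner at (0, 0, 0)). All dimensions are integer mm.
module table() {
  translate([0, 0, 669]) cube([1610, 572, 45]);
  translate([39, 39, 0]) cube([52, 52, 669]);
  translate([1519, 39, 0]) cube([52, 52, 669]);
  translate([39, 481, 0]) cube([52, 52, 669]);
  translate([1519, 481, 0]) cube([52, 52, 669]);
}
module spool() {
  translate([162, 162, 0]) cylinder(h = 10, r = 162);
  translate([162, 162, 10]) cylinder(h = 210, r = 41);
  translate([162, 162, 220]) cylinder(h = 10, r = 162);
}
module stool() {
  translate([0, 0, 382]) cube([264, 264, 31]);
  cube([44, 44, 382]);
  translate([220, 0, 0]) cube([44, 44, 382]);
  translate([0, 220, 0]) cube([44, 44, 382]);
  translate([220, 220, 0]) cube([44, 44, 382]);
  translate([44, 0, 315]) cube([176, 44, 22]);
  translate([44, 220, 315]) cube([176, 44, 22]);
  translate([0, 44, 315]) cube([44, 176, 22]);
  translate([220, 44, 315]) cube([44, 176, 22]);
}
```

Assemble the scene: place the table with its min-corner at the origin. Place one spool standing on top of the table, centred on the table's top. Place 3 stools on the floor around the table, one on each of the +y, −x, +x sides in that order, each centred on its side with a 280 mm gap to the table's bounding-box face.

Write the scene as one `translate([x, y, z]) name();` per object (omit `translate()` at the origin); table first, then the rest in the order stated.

table();
translate([643, 124, 714]) spool();
translate([673, 852, 0]) stool();
translate([-544, 154, 0]) stool();
translate([1890, 154, 0]) stool();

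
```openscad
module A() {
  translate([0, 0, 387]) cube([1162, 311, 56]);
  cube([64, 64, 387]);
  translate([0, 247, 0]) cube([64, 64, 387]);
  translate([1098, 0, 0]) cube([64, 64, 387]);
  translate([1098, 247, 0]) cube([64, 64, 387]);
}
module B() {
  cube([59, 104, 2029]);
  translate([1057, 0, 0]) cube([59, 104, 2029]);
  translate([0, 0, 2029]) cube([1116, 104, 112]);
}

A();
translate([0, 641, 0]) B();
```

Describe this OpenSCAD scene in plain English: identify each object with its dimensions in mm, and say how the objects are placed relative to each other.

A is a bench: a 1162×311 mm seat slab, 56 mm thick, top at z = 443 mm, on four 64×64 mm square legs flush with the seat corners and standing on z = 0.

B is a rectangular door frame: two vertical jambs of 59×104 mm section, 2029 mm tall, with a clear opening 998 mm wide between their inner faces. A header 112 mm tall and 104 mm deep lies on top of the jambs and spans the full outside width.

The door frame is on the floor beside the bench on its +y side.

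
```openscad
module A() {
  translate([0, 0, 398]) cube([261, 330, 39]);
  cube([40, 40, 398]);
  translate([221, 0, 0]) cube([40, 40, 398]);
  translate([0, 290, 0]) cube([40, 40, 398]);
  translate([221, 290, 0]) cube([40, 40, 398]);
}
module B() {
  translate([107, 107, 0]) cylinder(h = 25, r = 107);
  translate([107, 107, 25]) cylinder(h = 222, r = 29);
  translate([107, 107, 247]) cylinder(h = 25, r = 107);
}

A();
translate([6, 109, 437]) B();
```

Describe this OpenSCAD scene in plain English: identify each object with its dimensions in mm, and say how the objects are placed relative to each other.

A is a four-legged stool. The seat is 261×330 mm, 39 mm thick, top at z = 437 mm. It stands on four square legs, each 40×40 mm in cross-section, from z = 0 to the seat underside, each flush with a corner of the seat.

B is a spool: two coaxial disc flanges of radius 107 mm and thickness 25 mm, joined by a core cylinder of radius 29 mm and height 222 mm. The lower flange rests on z = 0 and the three cylinders share a vertical axis.

The spool is on top of the stool.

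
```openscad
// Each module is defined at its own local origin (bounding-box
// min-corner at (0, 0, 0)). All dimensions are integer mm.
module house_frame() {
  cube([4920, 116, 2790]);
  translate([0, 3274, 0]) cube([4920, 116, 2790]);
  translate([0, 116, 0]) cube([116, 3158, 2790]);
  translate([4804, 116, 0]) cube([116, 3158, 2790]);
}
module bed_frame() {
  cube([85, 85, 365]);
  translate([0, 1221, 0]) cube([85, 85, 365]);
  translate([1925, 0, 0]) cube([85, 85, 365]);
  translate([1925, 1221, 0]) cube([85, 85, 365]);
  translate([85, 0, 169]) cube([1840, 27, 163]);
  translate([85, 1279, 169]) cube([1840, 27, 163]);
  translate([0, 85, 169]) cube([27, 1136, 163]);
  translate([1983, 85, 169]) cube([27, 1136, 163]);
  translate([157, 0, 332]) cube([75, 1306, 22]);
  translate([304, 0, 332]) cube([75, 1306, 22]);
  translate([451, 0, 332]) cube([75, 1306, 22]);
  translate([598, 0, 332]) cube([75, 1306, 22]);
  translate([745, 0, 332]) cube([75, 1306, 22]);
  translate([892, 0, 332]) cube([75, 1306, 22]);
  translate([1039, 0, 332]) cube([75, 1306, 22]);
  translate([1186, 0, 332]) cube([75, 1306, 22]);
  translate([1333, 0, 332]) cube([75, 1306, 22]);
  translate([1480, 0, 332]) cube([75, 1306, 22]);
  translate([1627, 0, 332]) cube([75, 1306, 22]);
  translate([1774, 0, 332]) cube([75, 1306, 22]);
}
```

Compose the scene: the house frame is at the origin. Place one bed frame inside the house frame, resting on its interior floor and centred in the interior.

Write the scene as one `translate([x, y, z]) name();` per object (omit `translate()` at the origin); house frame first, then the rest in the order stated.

house_frame();
translate([1455, 1042, 0]) bed_frame();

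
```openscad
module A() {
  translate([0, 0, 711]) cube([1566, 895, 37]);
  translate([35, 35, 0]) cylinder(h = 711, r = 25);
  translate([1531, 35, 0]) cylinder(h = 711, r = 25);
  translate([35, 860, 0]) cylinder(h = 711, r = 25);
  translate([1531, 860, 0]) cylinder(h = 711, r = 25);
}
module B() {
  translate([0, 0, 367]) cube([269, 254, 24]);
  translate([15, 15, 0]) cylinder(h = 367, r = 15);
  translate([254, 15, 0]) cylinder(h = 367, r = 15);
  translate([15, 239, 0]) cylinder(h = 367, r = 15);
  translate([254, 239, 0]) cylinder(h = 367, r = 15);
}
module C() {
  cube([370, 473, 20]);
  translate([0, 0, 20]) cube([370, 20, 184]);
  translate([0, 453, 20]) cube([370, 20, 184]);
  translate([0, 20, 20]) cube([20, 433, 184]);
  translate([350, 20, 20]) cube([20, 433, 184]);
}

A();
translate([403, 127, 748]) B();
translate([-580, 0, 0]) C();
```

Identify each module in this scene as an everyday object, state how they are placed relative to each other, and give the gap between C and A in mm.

The open box's nearest face is 210 mm from the table's −x face.

A is a table. B is a stool. C is an open box. The stool is on top of the table. The open box is on the floor beside the table on its −x side. The gap between the open box and the table is 210 mm.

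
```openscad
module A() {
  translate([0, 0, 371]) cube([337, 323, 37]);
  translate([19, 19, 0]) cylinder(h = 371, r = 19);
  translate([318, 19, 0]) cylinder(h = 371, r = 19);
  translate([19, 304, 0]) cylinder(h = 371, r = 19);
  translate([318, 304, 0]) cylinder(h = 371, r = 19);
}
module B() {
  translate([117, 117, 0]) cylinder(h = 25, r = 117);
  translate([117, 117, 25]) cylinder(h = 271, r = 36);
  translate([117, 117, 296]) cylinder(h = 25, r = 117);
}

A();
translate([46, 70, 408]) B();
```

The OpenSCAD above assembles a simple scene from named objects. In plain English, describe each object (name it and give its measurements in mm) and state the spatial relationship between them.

A is a four-legged stool. The seat is 337×323 mm, 37 mm thick, top at z = 408 mm. It stands on four round legs, each 38 mm in diameter, from z = 0 to the seat underside, each leg's axis is inset half a diameter from the nearest pair of seat edges (so the leg's bounding box is flush with the corner).

B is a spool: two coaxial disc flanges of radius 117 mm and thickness 25 mm, joined by a core cylinder of radius 36 mm and height 271 mm. The lower flange rests on z = 0 and the three cylinders share a vertical axis.

The spool is on top of the stool.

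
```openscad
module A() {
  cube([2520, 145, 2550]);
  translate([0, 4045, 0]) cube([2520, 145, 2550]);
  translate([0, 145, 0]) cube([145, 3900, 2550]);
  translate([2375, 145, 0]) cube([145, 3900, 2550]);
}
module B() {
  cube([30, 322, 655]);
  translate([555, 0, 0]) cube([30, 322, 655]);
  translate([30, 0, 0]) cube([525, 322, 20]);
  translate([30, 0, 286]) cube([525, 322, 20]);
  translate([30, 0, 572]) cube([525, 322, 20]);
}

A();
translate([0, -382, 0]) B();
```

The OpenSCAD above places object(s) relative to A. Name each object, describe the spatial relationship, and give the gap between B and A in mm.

A is a house frame. B is a bookshelf. The bookshelf is on the floor beside the house frame on its −y side. The gap between the bookshelf and the house frame is 60 mm.

The bookshelf's nearest face is 60 mm from the house frame's −y face.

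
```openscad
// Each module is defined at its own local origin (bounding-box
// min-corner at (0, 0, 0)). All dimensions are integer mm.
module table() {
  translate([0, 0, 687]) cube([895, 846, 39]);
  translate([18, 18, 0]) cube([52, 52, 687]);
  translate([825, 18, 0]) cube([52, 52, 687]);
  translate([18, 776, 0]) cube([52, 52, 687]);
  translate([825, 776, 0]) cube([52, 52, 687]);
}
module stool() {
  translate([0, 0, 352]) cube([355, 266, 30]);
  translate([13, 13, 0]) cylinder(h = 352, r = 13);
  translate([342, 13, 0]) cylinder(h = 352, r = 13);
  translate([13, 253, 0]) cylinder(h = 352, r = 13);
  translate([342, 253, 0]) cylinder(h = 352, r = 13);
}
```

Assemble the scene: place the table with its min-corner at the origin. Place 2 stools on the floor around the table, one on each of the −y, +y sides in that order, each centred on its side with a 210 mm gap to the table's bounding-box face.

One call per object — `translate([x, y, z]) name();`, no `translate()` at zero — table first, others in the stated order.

table();
translate([270, -476, 0]) stool();
translate([270, 1056, 0]) stool();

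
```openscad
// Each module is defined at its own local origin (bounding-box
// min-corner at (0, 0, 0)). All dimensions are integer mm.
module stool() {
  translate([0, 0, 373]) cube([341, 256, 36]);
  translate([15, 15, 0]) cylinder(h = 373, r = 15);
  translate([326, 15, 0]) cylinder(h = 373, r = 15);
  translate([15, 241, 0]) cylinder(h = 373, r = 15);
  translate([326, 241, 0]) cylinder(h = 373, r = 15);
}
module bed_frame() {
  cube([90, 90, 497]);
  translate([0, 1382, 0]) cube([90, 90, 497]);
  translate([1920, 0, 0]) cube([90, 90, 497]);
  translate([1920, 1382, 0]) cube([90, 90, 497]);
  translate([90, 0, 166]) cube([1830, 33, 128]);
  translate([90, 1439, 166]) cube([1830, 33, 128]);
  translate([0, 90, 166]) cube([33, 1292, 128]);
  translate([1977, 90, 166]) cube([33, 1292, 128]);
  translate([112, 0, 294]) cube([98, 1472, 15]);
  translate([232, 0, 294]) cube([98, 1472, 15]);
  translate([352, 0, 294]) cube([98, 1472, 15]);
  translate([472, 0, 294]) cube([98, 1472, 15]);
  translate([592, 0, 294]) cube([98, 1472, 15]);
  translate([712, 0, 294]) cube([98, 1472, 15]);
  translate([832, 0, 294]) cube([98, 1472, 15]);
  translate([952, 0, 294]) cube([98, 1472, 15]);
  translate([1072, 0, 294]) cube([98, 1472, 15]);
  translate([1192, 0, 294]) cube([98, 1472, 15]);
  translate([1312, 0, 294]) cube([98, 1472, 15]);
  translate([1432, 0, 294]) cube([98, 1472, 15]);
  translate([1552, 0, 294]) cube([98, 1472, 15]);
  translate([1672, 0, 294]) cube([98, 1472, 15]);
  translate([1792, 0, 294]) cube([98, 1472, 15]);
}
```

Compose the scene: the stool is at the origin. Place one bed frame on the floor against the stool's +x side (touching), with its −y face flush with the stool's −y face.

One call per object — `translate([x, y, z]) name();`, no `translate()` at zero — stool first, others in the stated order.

stool();
translate([341, 0, 0]) bed_frame();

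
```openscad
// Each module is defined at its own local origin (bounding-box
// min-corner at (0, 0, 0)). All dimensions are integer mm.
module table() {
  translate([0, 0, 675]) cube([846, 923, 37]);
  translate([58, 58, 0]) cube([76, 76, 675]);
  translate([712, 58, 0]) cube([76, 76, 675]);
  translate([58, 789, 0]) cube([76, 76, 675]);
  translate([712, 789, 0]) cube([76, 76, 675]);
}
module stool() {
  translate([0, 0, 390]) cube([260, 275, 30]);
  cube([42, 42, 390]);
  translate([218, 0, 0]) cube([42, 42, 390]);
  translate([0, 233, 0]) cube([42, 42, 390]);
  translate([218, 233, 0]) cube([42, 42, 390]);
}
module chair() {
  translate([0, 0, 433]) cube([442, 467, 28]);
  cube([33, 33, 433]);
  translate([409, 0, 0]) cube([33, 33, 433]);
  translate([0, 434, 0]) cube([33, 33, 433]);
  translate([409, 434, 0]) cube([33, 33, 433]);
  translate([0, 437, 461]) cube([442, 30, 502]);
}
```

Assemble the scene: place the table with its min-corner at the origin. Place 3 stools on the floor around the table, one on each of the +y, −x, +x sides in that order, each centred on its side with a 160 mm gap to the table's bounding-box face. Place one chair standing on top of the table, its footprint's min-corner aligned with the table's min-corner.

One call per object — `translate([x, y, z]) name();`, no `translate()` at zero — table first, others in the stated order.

table();
translate([293, 1083, 0]) stool();
translate([-420, 324, 0]) stool();
translate([1006, 324, 0]) stool();
translate([0, 0, 712]) chair();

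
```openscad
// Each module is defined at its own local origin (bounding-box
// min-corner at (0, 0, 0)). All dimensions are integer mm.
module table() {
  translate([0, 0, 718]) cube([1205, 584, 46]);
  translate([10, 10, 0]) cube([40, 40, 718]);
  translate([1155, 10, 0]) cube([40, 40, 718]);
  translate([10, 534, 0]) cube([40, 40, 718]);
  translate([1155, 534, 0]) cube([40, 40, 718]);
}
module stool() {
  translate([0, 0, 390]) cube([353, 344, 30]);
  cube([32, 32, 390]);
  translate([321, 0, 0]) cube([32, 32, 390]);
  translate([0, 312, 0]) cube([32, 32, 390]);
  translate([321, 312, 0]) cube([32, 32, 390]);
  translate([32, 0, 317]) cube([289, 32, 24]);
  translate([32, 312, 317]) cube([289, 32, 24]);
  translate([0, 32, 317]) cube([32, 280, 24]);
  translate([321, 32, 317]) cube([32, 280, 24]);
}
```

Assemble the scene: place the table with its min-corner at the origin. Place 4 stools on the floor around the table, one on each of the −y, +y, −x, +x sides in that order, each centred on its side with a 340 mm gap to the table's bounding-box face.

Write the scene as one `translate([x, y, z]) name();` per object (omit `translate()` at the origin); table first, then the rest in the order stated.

table();
translate([426, -684, 0]) stool();
translate([426, 924, 0]) stool();
translate([-693, 120, 0]) stool();
translate([1545, 120, 0]) stool();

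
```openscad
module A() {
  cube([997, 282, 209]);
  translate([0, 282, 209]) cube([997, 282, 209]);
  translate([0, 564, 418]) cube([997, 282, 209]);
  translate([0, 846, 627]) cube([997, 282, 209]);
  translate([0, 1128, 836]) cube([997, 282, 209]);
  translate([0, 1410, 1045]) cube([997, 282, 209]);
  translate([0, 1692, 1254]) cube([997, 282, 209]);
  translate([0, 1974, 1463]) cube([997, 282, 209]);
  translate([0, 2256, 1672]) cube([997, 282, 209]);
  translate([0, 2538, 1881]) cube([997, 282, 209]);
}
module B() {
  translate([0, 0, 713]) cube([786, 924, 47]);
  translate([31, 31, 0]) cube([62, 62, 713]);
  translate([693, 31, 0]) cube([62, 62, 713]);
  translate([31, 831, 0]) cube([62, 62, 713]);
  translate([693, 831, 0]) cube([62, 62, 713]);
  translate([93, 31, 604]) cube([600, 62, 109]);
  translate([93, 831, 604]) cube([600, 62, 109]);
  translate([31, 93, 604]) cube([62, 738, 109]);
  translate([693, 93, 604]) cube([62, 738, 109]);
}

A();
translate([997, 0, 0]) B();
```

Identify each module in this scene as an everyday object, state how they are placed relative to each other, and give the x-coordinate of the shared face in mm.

A is a staircase. B is a table. The table is against the staircase's +x side, with their −y faces flush. The x-coordinate of the shared face is 997 mm.

The staircase's +x face and the table's −x face are both at x = 997 mm.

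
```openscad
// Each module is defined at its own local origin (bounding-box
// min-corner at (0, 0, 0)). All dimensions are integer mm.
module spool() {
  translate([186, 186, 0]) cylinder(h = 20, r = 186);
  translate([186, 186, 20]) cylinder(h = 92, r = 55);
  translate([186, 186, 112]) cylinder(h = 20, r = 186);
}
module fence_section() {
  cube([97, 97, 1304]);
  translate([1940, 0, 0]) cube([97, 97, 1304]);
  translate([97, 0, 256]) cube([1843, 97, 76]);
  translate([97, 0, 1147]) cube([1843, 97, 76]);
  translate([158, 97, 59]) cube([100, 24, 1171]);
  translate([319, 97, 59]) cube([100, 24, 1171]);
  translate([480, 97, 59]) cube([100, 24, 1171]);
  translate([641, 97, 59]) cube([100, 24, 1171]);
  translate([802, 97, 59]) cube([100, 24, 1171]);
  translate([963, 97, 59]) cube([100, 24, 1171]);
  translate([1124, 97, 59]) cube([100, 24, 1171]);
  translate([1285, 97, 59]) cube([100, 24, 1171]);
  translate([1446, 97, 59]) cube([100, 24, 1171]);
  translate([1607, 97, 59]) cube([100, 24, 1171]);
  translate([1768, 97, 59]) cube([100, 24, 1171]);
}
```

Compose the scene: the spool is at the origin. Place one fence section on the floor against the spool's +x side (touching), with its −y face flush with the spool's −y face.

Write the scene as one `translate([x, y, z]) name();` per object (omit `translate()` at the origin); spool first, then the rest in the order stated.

spool();
translate([372, 0, 0]) fence_section();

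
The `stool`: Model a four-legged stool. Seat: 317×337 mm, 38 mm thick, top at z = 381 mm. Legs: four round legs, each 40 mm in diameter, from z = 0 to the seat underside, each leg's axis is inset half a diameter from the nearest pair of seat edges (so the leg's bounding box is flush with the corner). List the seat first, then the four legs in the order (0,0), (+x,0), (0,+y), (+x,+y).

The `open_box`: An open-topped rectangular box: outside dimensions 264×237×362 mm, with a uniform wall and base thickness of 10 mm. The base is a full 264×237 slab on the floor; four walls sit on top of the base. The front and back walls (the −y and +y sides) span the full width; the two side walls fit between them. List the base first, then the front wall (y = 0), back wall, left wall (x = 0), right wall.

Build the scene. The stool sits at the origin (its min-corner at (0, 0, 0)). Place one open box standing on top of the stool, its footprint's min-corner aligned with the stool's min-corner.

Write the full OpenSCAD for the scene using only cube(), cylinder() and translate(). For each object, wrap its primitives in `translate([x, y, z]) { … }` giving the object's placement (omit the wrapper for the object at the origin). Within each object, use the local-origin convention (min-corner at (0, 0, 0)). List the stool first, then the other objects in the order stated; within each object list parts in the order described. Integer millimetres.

translate([0, 0, 343]) cube([317, 337, 38]);
translate([20, 20, 0]) cylinder(h = 343, r = 20);
translate([297, 20, 0]) cylinder(h = 343, r = 20);
translate([20, 317, 0]) cylinder(h = 343, r = 20);
translate([297, 317, 0]) cylinder(h = 343, r = 20);
translate([0, 0, 381]) {
  cube([264, 237, 10]);
  translate([0, 0, 10]) cube([264, 10, 352]);
  translate([0, 227, 10]) cube([264, 10, 352]);
  translate([0, 10, 10]) cube([10, 217, 352]);
  translate([254, 10, 10]) cube([10, 217, 352]);
}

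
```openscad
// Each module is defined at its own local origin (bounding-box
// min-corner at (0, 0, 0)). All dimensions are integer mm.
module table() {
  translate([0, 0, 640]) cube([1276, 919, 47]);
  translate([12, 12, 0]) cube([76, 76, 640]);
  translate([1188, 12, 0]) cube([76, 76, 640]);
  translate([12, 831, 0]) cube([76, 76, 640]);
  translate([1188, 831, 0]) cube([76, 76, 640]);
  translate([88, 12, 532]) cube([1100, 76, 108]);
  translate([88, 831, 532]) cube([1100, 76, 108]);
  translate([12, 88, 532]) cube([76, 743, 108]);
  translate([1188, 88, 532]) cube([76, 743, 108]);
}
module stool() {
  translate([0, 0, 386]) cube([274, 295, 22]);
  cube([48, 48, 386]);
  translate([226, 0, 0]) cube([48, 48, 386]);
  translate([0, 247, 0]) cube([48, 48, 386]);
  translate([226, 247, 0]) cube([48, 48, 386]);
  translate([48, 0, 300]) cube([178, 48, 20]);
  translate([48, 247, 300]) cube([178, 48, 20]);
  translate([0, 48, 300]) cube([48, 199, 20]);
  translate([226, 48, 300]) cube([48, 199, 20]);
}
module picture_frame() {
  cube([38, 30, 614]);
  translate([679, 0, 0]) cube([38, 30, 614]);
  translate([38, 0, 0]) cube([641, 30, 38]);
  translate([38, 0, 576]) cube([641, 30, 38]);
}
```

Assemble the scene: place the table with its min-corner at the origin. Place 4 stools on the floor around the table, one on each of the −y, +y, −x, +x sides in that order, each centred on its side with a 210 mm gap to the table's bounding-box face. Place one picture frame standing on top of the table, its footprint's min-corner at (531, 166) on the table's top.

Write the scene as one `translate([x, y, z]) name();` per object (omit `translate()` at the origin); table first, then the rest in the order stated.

table();
translate([501, -505, 0]) stool();
translate([501, 1129, 0]) stool();
translate([-484, 312, 0]) stool();
translate([1486, 312, 0]) stool();
translate([531, 166, 687]) picture_frame();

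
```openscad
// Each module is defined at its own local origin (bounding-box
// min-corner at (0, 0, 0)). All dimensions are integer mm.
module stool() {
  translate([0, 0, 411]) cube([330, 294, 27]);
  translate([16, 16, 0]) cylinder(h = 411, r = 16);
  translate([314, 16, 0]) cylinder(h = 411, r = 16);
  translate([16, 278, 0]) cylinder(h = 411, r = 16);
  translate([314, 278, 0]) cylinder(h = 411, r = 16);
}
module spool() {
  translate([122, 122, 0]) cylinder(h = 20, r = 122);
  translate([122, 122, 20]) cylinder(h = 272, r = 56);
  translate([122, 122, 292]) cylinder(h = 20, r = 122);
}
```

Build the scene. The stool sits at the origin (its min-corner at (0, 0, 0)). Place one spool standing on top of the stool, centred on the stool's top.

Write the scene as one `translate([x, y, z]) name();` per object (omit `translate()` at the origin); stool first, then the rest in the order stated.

stool();
translate([43, 25, 438]) spool();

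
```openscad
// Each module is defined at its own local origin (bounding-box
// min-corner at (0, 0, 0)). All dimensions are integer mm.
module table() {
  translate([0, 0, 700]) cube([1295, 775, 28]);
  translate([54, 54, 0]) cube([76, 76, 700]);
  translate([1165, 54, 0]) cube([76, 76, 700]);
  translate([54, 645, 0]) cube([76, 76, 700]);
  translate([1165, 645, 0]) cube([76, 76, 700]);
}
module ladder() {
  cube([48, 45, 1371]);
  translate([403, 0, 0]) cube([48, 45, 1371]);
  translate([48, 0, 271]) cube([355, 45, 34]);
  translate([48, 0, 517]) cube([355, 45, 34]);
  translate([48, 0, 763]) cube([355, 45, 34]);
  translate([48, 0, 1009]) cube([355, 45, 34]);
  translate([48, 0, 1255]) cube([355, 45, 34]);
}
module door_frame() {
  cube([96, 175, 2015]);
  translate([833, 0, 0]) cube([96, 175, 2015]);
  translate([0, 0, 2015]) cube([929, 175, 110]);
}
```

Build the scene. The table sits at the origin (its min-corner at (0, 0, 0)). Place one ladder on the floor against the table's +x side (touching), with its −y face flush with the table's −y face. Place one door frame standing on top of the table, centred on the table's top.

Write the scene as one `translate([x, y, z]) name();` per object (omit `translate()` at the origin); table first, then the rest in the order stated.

table();
translate([1295, 0, 0]) ladder();
translate([183, 300, 728]) door_frame();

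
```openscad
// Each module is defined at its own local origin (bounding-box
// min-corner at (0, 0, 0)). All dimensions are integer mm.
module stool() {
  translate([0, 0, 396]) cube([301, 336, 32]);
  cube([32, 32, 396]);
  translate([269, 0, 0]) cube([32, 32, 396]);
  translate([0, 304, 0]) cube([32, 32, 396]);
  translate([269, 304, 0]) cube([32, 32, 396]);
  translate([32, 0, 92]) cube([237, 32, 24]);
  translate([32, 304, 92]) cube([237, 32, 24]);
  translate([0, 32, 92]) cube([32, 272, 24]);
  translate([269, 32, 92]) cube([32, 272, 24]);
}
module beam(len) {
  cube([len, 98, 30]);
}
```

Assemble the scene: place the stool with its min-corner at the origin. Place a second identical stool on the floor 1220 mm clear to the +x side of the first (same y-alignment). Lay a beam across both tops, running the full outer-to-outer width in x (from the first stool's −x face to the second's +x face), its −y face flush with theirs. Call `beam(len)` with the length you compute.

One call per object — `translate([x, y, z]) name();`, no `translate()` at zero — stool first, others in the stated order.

stool();
translate([1521, 0, 0]) stool();
translate([0, 0, 428]) beam(1822);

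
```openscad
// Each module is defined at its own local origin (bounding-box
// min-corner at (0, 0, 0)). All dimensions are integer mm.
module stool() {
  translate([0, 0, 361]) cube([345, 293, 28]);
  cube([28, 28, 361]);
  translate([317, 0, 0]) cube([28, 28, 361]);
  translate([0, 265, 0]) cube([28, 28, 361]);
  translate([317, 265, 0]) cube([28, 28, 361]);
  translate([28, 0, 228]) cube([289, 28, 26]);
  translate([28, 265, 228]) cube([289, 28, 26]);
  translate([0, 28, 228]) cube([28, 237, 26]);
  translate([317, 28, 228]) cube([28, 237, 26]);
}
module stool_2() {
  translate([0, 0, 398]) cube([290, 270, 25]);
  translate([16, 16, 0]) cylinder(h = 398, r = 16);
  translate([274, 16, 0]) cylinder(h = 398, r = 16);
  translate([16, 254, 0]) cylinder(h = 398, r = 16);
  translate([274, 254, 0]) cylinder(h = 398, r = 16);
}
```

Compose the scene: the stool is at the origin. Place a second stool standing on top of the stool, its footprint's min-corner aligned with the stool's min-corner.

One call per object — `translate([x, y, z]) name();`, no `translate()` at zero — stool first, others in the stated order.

stool();
translate([0, 0, 389]) stool_2();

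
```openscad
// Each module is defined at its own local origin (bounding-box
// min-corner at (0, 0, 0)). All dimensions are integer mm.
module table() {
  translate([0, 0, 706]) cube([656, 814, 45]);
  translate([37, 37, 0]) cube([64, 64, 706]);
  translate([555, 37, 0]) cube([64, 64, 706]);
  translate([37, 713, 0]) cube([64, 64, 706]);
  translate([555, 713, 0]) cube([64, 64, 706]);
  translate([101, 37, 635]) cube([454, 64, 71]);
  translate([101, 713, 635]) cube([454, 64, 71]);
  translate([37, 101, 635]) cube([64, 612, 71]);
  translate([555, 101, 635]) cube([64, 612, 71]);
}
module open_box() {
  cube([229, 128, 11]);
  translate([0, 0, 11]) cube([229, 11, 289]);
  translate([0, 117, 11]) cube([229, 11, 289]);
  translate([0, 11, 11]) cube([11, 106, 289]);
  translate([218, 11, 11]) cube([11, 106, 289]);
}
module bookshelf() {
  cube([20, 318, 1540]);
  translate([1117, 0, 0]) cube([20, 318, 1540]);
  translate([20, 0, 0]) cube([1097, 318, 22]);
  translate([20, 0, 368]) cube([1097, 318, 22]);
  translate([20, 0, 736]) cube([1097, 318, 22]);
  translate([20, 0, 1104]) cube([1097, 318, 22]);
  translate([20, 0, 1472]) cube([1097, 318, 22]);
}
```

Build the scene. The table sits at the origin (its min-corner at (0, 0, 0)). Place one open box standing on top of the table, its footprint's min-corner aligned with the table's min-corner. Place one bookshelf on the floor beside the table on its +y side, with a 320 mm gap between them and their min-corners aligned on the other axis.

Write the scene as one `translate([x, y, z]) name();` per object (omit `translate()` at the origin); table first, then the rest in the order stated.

table();
translate([0, 0, 751]) open_box();
translate([0, 1134, 0]) bookshelf();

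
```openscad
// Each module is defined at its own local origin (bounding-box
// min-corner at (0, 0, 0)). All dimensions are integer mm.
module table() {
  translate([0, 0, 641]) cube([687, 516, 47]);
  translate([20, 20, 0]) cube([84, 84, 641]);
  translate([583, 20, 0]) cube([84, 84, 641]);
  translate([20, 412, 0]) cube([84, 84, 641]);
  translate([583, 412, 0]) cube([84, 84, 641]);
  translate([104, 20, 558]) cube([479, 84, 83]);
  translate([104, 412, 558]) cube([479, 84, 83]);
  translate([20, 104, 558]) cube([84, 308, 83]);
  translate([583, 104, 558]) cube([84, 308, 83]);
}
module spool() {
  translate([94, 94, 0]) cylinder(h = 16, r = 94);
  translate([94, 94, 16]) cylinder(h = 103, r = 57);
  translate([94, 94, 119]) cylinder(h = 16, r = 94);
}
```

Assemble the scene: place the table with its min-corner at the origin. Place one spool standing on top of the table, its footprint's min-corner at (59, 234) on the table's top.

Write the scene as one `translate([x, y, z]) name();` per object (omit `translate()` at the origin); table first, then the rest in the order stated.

table();
translate([59, 234, 688]) spool();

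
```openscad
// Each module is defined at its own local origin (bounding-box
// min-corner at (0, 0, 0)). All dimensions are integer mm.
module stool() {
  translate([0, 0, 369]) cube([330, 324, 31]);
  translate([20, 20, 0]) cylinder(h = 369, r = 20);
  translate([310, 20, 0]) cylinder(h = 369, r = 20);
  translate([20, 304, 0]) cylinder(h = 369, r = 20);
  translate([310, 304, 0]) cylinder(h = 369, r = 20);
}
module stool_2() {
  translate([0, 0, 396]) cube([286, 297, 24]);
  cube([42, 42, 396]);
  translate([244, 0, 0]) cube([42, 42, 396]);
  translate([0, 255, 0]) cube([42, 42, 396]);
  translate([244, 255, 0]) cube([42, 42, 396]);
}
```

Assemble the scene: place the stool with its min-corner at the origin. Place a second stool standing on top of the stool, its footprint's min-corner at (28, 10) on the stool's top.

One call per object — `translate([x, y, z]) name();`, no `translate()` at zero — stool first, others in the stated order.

stool();
translate([28, 10, 400]) stool_2();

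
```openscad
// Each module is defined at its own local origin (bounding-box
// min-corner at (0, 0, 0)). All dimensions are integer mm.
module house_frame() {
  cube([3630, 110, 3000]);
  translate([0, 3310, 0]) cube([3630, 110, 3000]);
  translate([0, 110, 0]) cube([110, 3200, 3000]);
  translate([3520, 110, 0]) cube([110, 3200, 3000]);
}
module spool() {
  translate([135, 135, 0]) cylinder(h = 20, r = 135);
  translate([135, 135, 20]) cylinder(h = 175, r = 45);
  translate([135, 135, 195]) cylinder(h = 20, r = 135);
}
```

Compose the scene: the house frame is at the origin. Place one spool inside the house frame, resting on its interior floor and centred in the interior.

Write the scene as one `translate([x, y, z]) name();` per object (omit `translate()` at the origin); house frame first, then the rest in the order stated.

house_frame();
translate([1680, 1575, 0]) spool();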